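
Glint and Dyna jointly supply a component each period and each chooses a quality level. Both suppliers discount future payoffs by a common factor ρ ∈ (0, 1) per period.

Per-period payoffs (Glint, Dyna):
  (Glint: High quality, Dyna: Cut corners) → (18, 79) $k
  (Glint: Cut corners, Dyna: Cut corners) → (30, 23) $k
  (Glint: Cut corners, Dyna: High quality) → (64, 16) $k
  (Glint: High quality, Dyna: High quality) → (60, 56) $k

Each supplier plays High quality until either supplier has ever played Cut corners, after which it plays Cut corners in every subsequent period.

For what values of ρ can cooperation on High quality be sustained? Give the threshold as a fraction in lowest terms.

23/56

Glint's threshold: (64−60)/(64−30) = 2/17.
Dyna's threshold: (79−56)/(79−23) = 23/56.
2/17 < 23/56, so Dyna binds and ρ* = 23/56.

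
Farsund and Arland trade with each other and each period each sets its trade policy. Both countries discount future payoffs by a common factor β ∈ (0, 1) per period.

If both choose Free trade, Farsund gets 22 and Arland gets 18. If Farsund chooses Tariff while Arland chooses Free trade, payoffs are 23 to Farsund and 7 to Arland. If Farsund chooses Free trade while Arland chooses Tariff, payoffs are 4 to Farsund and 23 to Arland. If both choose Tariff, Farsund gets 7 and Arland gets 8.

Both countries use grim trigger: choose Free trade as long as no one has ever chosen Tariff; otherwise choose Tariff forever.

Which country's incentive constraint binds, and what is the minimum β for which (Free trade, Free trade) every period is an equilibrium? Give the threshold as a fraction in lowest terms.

Farsund's threshold: (23−22)/(23−7) = 1/16.
Arland's threshold: (23−18)/(23−8) = 1/3.
1/16 < 1/3, so Arland binds and β* = 1/3.

Arland; β ≥ 1/3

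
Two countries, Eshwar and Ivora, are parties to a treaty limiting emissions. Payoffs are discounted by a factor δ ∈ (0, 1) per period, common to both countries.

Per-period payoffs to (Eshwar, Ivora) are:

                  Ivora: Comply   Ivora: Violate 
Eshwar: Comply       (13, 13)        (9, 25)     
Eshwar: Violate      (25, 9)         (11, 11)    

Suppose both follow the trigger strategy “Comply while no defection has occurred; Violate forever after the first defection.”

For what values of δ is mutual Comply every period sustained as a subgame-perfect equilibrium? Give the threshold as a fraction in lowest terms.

Cooperation forever yields 13 each period: 13/(1−δ).
Deviating yields 25 once, then 11 forever: 25 + 11δ/(1−δ).
No profitable deviation requires 13/(1−δ) ≥ 25 + 11δ/(1−δ).
Multiplying by (1−δ): 13 ≥ 25(1−δ) + 11δ = 25 − 14δ.
So 14δ ≥ 12, i.e. δ ≥ 12/14 = 6/7.

6/7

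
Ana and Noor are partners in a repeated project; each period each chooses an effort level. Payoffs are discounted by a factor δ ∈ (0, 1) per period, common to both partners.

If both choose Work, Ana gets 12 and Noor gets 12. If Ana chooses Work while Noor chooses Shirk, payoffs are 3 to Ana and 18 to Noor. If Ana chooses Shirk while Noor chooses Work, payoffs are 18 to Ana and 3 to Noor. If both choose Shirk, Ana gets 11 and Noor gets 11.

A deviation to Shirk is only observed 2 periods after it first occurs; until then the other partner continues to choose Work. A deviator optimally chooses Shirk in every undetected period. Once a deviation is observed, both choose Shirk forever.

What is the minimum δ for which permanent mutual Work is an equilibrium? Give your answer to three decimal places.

0.926

The best deviation is to choose Shirk for all 2 undetected periods, earning 18 each, then 11 forever once detected.
Deviation value: 18(1−δ^2)/(1−δ) + 11δ^2/(1−δ); cooperation value: 12/(1−δ).
IC: 12 ≥ 18(1−δ^2) + 11δ^2 = 18 − 7δ^2.
So δ^2 ≥ 6/7, giving δ ≥ (6/7)^(1/2) ≈ 0.926.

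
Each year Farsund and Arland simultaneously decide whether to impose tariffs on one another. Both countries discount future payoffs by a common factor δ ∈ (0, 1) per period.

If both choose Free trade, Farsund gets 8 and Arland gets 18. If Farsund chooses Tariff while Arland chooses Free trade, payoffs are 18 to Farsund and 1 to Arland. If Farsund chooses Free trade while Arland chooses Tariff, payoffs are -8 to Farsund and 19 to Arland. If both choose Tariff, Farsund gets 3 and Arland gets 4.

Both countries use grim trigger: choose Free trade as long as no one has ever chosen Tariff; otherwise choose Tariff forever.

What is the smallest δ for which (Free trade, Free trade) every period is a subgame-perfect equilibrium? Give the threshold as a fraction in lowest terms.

Farsund: cooperation gives 8 each period; deviation gives 18 once then 3 forever.
  8/(1−δ) ≥ 18 + 3δ/(1−δ) ⇒ δ ≥ 10/15 = 2/3.
Arland: cooperation gives 18 each period; deviation gives 19 once then 4 forever.
  δ ≥ 1/15.
Both must hold, so the binding constraint is Farsund's: δ ≥ 2/3.

2/3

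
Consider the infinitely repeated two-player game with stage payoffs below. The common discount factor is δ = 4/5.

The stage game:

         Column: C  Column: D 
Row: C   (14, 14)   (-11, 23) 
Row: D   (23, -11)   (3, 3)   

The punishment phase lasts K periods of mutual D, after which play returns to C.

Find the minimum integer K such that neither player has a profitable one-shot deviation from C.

2

IC: δ(1−δ^K)/(1−δ) ≥ (23−14)/(14−3) = 9/11.
With δ = 4/5: need 1 − δ^K ≥ 9/11·(1−4/5)/(4/5), i.e. δ^K ≤ 0.7955.
Since (4/5)^1 = 0.8000 and (4/5)^2 = 0.6400, the smallest such K is 2.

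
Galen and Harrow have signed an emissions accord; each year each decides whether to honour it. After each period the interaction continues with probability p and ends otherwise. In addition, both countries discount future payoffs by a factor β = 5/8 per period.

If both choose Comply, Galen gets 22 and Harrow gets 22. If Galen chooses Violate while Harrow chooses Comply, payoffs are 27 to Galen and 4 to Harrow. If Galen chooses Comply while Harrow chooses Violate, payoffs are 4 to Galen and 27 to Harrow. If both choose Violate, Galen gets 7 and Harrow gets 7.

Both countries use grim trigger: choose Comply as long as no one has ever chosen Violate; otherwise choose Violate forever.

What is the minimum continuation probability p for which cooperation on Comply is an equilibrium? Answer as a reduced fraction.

2/5

Expected continuation weight on next period's payoff is β·p = 5/8·p, which plays the role of the discount factor.
Cooperation requires 5/8·p ≥ (27−22)/(27−7) = 1/4, hence p ≥ 2/5.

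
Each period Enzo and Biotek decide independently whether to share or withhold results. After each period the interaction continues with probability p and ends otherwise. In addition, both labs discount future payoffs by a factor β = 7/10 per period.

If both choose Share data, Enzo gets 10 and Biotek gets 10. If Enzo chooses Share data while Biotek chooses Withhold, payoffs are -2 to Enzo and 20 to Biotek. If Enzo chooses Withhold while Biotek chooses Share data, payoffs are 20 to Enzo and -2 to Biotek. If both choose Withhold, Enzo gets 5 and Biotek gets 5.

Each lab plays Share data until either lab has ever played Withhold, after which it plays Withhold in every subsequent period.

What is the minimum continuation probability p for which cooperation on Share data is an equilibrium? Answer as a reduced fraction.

20/21

Expected continuation weight on next period's payoff is β·p = 7/10·p, which plays the role of the discount factor.
Cooperation requires 7/10·p ≥ (20−10)/(20−5) = 2/3, hence p ≥ 20/21.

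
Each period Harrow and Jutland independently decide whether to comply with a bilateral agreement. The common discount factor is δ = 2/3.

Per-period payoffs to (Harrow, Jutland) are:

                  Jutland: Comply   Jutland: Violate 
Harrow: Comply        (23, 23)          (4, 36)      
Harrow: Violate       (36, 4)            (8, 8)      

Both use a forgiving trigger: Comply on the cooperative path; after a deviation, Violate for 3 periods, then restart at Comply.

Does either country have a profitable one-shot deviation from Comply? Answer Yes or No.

IC: δ+…+δ^3 ≥ (36−23)/(23−8) = 13/15.
At δ = 2/3: partial sum = 1.4074 ≥ 0.8667. Cooperation sustainable.

No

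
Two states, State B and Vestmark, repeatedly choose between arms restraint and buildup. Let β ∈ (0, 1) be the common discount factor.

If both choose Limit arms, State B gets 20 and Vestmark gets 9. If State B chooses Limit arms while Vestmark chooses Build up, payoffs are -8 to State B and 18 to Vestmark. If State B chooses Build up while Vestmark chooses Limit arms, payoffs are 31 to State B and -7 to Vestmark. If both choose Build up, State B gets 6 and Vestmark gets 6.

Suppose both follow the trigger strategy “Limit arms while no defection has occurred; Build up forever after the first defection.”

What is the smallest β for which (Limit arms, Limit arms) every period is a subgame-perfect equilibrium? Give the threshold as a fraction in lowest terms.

3/4

For State B: deviation gain 31−20 = 11, per-period punishment loss 20−6 = 14. IC gives β ≥ 11/25.
For Vestmark: gain 9, loss 3 per period, so β ≥ 9/12 = 3/4.
The tighter constraint is Vestmark's, so cooperation needs β ≥ 3/4.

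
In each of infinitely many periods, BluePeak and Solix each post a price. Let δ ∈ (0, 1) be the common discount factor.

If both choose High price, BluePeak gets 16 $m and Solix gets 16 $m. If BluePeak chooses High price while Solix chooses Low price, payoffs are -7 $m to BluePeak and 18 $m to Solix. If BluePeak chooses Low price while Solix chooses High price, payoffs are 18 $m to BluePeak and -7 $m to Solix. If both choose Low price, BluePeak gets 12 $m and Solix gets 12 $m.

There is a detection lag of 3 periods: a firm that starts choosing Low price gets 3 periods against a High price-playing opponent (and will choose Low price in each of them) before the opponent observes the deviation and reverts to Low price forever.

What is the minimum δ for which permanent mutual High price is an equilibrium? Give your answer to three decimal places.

0.693

The best deviation is to choose Low price for all 3 undetected periods, earning 18 each, then 12 forever once detected.
Deviation value: 18(1−δ^3)/(1−δ) + 12δ^3/(1−δ); cooperation value: 16/(1−δ).
IC: 16 ≥ 18(1−δ^3) + 12δ^3 = 18 − 6δ^3.
So δ^3 ≥ 2/6 = 1/3, giving δ ≥ (1/3)^(1/3) ≈ 0.693.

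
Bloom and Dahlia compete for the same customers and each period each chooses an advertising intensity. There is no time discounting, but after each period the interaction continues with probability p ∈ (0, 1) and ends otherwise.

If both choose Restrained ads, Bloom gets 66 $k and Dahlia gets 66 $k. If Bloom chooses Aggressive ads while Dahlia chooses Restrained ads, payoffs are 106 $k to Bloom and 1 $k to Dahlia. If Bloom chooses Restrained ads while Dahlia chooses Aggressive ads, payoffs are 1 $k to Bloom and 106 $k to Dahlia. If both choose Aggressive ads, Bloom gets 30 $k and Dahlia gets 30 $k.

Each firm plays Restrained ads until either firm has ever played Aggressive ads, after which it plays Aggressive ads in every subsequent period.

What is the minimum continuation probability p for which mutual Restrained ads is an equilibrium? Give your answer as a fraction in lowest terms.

With no time discounting, the continuation probability p plays the role of the discount factor.
Grim-trigger IC: 66/(1−p) ≥ 106 + 30p/(1−p) ⇒ p ≥ (106−66)/(106−30) = 10/19.

10/19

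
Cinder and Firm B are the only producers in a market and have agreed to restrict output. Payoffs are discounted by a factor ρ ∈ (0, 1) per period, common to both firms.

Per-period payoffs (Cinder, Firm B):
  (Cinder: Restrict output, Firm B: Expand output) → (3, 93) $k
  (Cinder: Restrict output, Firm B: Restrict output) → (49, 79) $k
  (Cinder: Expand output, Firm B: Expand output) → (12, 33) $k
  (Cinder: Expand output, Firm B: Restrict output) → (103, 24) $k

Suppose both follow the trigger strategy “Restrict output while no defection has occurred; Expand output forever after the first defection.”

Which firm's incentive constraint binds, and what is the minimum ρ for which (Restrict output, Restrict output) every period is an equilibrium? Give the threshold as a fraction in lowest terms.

Cinder; ρ ≥ 54/91

Cinder: cooperation gives 49 each period; deviation gives 103 once then 12 forever.
  49/(1−ρ) ≥ 103 + 12ρ/(1−ρ) ⇒ ρ ≥ 54/91.
Firm B: cooperation gives 79 each period; deviation gives 93 once then 33 forever.
  ρ ≥ 14/60 = 7/30.
Both must hold, so the binding constraint is Cinder's: ρ ≥ 54/91.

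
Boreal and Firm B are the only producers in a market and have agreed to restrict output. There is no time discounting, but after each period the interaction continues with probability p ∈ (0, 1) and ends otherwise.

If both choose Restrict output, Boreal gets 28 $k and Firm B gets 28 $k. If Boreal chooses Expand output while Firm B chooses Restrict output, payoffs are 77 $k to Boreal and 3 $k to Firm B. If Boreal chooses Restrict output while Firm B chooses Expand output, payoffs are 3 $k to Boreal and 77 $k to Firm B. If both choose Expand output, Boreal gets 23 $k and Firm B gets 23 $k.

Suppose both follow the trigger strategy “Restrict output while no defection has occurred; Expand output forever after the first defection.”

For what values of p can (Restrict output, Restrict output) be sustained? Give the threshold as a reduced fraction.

49/54

Expected cooperation value is 28 + p·28 + p²·28 + … = 28/(1−p); deviation gives 77 + p·23/(1−p).
28 ≥ 77(1−p) + 23p ⇒ 54p ≥ 49 ⇒ p ≥ 49/54.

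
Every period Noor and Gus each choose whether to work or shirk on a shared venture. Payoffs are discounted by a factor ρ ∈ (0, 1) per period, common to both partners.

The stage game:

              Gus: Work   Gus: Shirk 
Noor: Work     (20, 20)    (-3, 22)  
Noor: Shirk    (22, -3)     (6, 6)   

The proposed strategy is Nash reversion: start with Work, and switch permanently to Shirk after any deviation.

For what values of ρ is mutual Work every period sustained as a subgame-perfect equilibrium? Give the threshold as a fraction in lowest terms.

1/8

Under grim trigger the critical discount factor is (T−C)/(T−P) with T = 22, C = 20, P = 6.
ρ* = (22−20)/(22−6) = 2/16 = 1/8.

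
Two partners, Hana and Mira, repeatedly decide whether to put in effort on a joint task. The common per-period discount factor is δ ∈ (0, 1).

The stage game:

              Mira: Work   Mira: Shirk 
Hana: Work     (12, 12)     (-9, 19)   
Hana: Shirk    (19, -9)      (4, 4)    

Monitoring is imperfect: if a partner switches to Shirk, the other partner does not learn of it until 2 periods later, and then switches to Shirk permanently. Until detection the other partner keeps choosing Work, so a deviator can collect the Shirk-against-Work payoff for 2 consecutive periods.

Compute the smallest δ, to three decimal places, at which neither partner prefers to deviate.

0.683

A deviator earns 19 for 2 periods, then 4 forever; cooperating earns 12 forever. Multiplying the IC by (1−δ):
12 ≥ 19(1−δ^2) + 4δ^2, so 15·δ^2 ≥ 7 and δ^2 ≥ 7/15.
δ ≥ (7/15)^(1/2) ≈ 0.683.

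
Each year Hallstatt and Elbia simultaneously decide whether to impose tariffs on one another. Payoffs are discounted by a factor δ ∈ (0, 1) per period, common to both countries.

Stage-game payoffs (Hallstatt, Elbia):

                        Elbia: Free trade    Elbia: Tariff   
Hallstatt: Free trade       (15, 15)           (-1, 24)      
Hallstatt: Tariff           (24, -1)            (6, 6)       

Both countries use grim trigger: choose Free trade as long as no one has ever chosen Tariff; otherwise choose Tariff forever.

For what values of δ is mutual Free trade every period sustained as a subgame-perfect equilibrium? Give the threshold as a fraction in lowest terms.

1/2

15/(1−δ) ≥ 24 + 6δ/(1−δ)
15 ≥ 24 − 18δ
δ ≥ 9/18 = 1/2.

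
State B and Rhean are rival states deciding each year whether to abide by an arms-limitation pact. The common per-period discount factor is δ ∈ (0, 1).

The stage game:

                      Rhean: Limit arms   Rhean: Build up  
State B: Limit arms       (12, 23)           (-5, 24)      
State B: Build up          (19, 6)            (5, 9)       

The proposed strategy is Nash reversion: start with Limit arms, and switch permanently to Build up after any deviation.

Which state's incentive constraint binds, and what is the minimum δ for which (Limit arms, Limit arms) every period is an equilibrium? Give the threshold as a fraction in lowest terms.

State B's threshold: (19−12)/(19−5) = 1/2.
Rhean's threshold: (24−23)/(24−9) = 1/15.
1/2 > 1/15, so State B binds and δ* = 1/2.

State B; δ ≥ 1/2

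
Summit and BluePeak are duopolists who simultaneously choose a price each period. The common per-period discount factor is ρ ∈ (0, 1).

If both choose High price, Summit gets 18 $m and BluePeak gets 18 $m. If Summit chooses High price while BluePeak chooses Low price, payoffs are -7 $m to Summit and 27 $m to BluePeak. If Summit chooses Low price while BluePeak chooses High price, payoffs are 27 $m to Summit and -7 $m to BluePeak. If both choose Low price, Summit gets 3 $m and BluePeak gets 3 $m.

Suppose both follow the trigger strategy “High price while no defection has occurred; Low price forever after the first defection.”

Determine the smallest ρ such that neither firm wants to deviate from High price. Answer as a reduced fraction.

18/(1−ρ) ≥ 27 + 3ρ/(1−ρ)
18 ≥ 27 − 24ρ
ρ ≥ 9/24 = 3/8.

3/8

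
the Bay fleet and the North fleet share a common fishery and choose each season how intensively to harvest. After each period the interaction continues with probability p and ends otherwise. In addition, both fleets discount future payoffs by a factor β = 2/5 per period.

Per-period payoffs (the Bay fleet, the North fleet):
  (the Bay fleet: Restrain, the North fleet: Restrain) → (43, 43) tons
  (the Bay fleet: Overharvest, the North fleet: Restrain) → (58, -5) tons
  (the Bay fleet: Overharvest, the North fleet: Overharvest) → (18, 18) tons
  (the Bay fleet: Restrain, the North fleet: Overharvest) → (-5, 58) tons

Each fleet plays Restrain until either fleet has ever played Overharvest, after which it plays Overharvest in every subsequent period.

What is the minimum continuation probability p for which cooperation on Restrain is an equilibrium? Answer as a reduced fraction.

15/16

Expected continuation weight on next period's payoff is β·p = 2/5·p, which plays the role of the discount factor.
Cooperation requires 2/5·p ≥ (58−43)/(58−18) = 3/8, hence p ≥ 15/16.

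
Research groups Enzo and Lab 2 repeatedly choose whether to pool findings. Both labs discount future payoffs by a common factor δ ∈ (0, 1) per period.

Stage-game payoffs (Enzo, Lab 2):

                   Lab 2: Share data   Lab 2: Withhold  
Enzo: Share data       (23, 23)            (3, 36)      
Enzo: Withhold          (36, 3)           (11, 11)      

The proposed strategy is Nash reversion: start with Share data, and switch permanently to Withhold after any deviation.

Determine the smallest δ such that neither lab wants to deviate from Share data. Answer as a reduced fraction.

13/25

One-period gain from deviating is 36 − 23 = 13. The loss is 23 − 11 = 12 in every subsequent period, with present value 12·δ/(1−δ).
Deviation is unprofitable when 12·δ/(1−δ) ≥ 13, i.e. δ/(1−δ) ≥ 13/12.
Equivalently δ ≥ 13/(13+12) = 13/25.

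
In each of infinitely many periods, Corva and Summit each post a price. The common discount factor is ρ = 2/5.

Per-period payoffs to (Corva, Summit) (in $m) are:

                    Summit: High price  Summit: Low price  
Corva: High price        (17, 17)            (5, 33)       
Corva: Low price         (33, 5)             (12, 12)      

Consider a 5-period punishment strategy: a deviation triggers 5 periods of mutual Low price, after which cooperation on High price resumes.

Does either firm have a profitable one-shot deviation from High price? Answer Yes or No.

IC: ρ+…+ρ^5 ≥ (33−17)/(17−12) = 16/5.
At ρ = 2/5: partial sum = 0.6598 < 3.2000. Cooperation not sustainable.

Yes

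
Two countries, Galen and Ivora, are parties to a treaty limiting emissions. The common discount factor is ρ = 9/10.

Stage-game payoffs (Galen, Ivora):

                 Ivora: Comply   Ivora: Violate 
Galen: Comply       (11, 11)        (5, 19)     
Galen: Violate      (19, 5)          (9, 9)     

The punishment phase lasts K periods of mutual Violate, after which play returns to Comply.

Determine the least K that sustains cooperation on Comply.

6

No profitable deviation requires (11−9)(ρ+…+ρ^K) ≥ 19−11, i.e. ρ+…+ρ^K ≥ 4 ≈ 4.0000.
With ρ = 9/10, the partial sums are K=1: 0.9000, K=2: 1.7100, K=3: 2.4390, K=4: 3.0951, K=5: 3.6856, K=6: 4.2170.
K = 6 is the first length at which the sum reaches 4.0000.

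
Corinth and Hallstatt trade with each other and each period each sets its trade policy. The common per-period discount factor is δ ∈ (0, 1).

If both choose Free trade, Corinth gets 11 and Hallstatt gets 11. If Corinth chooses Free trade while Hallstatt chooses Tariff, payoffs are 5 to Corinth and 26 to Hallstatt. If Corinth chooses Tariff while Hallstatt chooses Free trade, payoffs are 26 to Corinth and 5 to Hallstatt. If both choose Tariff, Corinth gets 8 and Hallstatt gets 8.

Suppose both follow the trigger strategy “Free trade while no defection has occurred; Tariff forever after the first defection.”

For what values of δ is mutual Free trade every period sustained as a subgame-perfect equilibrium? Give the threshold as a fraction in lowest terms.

5/6

Cooperation forever yields 11 each period: 11/(1−δ).
Deviating yields 26 once, then 8 forever: 26 + 8δ/(1−δ).
No profitable deviation requires 11/(1−δ) ≥ 26 + 8δ/(1−δ).
Multiplying by (1−δ): 11 ≥ 26(1−δ) + 8δ = 26 − 18δ.
So 18δ ≥ 15, i.e. δ ≥ 15/18 = 5/6.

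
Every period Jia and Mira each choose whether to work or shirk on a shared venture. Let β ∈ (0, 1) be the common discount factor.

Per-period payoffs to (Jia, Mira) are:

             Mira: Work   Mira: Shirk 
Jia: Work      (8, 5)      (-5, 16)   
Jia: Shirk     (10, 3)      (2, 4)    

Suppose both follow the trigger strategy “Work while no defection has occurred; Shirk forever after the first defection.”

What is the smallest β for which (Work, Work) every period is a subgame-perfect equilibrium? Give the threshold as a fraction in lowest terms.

Jia's threshold: (10−8)/(10−2) = 1/4.
Mira's threshold: (16−5)/(16−4) = 11/12.
1/4 < 11/12, so Mira binds and β* = 11/12.

11/12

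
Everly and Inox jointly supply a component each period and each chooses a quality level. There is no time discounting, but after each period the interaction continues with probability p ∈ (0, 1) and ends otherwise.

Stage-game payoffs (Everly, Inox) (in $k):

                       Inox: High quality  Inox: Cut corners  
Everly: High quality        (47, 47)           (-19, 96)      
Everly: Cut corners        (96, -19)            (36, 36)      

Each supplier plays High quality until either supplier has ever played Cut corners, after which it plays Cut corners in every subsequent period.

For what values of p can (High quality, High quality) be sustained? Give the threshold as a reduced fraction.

49/60

Expected cooperation value is 47 + p·47 + p²·47 + … = 47/(1−p); deviation gives 96 + p·36/(1−p).
47 ≥ 96(1−p) + 36p ⇒ 60p ≥ 49 ⇒ p ≥ 49/60.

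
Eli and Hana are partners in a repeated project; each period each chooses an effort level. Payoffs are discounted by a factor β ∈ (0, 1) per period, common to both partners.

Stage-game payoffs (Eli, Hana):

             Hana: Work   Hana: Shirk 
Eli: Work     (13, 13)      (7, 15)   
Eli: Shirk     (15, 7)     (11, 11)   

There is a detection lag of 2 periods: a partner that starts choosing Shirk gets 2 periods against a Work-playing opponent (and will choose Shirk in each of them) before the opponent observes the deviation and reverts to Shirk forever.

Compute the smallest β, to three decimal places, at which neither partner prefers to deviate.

The best deviation is to choose Shirk for all 2 undetected periods, earning 15 each, then 11 forever once detected.
Deviation value: 15(1−β^2)/(1−β) + 11β^2/(1−β); cooperation value: 13/(1−β).
IC: 13 ≥ 15(1−β^2) + 11β^2 = 15 − 4β^2.
So β^2 ≥ 2/4 = 1/2, giving β ≥ (1/2)^(1/2) ≈ 0.707.

0.707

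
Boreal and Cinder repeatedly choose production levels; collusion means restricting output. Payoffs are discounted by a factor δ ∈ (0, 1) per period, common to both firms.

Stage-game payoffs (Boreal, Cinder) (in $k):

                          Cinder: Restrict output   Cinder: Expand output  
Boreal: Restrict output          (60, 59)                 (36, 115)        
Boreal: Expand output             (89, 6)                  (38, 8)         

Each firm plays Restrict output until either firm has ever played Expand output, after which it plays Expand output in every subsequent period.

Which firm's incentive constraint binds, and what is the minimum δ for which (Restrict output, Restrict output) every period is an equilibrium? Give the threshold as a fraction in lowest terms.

Boreal; δ ≥ 29/51

For Boreal: deviation gain 89−60 = 29, per-period punishment loss 60−38 = 22. IC gives δ ≥ 29/51.
For Cinder: gain 56, loss 51 per period, so δ ≥ 56/107.
The tighter constraint is Boreal's, so cooperation needs δ ≥ 29/51.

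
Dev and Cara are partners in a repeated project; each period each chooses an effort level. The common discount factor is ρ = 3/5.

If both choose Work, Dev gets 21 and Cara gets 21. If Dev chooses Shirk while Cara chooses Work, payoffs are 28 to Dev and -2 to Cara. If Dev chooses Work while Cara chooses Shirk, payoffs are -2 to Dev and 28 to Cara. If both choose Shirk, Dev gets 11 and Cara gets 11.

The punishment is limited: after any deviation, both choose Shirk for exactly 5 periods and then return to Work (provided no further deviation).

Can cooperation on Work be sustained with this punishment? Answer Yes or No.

Yes

A one-shot deviation gives 28 now, then 11 for 5 periods, then back to 21.
Gain from deviating: (28−21) today; loss: (21−11) in each of the next 5 periods.
No-deviation condition: (21−11)(ρ+…+ρ^5) ≥ 28−21, i.e. ρ+…+ρ^5 ≥ 7/10.
At ρ = 3/5: ρ+…+ρ^5 = 1.3834 ≥ 0.7000.
So cooperation is sustainable.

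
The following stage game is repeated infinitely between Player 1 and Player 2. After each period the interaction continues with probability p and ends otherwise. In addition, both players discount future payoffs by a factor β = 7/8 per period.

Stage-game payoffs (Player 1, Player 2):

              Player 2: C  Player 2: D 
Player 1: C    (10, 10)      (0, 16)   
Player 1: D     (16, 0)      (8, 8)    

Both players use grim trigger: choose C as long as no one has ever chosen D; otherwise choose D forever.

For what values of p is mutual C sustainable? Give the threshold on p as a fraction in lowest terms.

Expected continuation weight on next period's payoff is β·p = 7/8·p, which plays the role of the discount factor.
Cooperation requires 7/8·p ≥ (16−10)/(16−8) = 3/4, hence p ≥ 6/7.

6/7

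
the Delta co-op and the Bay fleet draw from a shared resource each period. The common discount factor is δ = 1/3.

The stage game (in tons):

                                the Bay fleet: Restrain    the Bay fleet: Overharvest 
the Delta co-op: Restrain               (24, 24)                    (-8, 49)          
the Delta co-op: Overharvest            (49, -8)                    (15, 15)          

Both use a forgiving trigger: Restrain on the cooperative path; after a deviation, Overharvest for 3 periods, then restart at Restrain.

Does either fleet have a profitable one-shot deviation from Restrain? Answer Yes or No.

Yes

A one-shot deviation gives 49 now, then 15 for 3 periods, then back to 24.
Gain from deviating: (49−24) today; loss: (24−15) in each of the next 3 periods.
No-deviation condition: (24−15)(δ+…+δ^3) ≥ 49−24, i.e. δ+…+δ^3 ≥ 25/9.
At δ = 1/3: δ+…+δ^3 = 0.4815 < 2.7778.
So cooperation is not sustainable.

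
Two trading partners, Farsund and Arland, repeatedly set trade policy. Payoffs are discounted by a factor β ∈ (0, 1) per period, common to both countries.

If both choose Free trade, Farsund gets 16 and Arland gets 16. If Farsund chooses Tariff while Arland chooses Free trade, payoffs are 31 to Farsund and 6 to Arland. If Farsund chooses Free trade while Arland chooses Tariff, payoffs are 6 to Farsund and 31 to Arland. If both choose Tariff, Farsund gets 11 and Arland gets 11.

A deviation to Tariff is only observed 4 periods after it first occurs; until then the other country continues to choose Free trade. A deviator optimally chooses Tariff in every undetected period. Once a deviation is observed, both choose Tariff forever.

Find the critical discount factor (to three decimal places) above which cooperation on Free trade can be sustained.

0.931

The best deviation is to choose Tariff for all 4 undetected periods, earning 31 each, then 11 forever once detected.
Deviation value: 31(1−β^4)/(1−β) + 11β^4/(1−β); cooperation value: 16/(1−β).
IC: 16 ≥ 31(1−β^4) + 11β^4 = 31 − 20β^4.
So β^4 ≥ 15/20 = 3/4, giving β ≥ (3/4)^(1/4) ≈ 0.931.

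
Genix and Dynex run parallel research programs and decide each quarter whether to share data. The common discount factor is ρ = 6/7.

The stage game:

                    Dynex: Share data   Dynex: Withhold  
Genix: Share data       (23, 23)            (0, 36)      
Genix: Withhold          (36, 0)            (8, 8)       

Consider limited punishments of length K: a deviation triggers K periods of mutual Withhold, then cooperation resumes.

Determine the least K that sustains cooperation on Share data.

No profitable deviation requires (23−8)(ρ+…+ρ^K) ≥ 36−23, i.e. ρ+…+ρ^K ≥ 13/15 ≈ 0.8667.
With ρ = 6/7, the partial sums are K=1: 0.8571, K=2: 1.5918.
K = 2 is the first length at which the sum reaches 0.8667.

2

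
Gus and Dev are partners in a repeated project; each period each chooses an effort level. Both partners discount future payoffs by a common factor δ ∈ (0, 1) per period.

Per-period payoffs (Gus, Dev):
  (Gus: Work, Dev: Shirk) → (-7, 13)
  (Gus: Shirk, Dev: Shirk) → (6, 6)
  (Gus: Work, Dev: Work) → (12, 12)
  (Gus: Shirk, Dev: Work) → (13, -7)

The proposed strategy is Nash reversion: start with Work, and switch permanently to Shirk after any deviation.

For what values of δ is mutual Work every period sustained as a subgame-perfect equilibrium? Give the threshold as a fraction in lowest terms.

1/7

Cooperation forever yields 12 each period: 12/(1−δ).
Deviating yields 13 once, then 6 forever: 13 + 6δ/(1−δ).
No profitable deviation requires 12/(1−δ) ≥ 13 + 6δ/(1−δ).
Multiplying by (1−δ): 12 ≥ 13(1−δ) + 6δ = 13 − 7δ.
So 7δ ≥ 1, i.e. δ ≥ 1/7.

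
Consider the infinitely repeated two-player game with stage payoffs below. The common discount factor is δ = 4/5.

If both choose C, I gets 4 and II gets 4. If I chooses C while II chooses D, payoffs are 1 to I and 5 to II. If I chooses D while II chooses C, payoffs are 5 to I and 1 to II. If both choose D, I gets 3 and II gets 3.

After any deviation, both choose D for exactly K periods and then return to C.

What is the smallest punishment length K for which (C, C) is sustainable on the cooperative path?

Need Σ_{k=1}^{K} δ^k ≥ (5−4)/(4−3) = 1.0000 at δ = 4/5.
At K = 1 the sum is 0.8000 < 1.0000; at K = 2 it is 1.4400 ≥ 1.0000.
So the minimum punishment length is K = 2.

2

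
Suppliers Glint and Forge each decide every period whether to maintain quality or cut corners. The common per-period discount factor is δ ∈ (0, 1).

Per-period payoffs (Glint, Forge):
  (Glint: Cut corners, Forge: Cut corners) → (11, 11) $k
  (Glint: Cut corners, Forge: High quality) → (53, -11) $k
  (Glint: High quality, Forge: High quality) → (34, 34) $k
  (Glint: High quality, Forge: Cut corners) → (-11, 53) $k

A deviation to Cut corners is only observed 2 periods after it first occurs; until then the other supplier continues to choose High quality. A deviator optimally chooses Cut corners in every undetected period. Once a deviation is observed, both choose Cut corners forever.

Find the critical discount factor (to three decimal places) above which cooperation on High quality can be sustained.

0.673

The best deviation is to choose Cut corners for all 2 undetected periods, earning 53 each, then 11 forever once detected.
Deviation value: 53(1−δ^2)/(1−δ) + 11δ^2/(1−δ); cooperation value: 34/(1−δ).
IC: 34 ≥ 53(1−δ^2) + 11δ^2 = 53 − 42δ^2.
So δ^2 ≥ 19/42, giving δ ≥ (19/42)^(1/2) ≈ 0.673.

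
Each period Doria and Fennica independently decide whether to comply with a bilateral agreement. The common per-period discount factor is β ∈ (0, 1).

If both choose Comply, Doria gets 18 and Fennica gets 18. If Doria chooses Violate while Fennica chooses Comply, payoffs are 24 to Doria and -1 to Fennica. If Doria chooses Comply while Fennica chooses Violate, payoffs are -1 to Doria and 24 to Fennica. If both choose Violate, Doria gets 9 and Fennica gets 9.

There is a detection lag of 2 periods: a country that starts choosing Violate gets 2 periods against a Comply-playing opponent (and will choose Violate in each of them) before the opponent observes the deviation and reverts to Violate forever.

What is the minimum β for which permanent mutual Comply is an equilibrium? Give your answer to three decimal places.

The best deviation is to choose Violate for all 2 undetected periods, earning 24 each, then 9 forever once detected.
Deviation value: 24(1−β^2)/(1−β) + 9β^2/(1−β); cooperation value: 18/(1−β).
IC: 18 ≥ 24(1−β^2) + 9β^2 = 24 − 15β^2.
So β^2 ≥ 6/15 = 2/5, giving β ≥ (2/5)^(1/2) ≈ 0.632.

0.632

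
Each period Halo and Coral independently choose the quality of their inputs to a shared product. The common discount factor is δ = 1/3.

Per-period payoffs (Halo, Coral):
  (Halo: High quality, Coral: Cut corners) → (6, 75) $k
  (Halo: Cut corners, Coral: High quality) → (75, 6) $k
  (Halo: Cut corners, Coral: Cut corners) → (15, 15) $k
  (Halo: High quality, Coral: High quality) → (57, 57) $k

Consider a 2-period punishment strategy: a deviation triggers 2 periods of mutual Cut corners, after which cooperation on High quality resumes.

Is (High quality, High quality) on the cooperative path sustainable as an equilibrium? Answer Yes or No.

Yes

A one-shot deviation gives 75 now, then 15 for 2 periods, then back to 57.
Gain from deviating: (75−57) today; loss: (57−15) in each of the next 2 periods.
No-deviation condition: (57−15)(δ+…+δ^2) ≥ 75−57, i.e. δ+…+δ^2 ≥ 3/7.
At δ = 1/3: δ+…+δ^2 = 0.4444 ≥ 0.4286.
So cooperation is sustainable.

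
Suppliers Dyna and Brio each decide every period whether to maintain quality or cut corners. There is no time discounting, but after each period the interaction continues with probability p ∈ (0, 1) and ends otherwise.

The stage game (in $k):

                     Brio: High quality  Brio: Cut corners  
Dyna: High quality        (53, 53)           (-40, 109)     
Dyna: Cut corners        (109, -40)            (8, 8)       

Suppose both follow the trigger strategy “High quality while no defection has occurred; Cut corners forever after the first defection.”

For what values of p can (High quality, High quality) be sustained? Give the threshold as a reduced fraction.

Expected cooperation value is 53 + p·53 + p²·53 + … = 53/(1−p); deviation gives 109 + p·8/(1−p).
53 ≥ 109(1−p) + 8p ⇒ 101p ≥ 56 ⇒ p ≥ 56/101.

56/101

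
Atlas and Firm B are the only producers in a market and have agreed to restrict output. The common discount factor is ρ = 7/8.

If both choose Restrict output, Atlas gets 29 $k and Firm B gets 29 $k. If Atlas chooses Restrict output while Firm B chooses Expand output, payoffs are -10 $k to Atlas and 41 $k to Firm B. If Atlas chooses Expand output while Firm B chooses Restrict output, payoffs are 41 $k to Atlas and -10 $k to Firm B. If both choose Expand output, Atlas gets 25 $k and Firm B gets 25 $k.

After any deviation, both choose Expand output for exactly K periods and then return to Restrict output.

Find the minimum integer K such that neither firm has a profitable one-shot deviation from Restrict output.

Need Σ_{k=1}^{K} ρ^k ≥ (41−29)/(29−25) = 3.0000 at ρ = 7/8.
At K = 4 the sum is 2.8967 < 3.0000; at K = 5 it is 3.4096 ≥ 3.0000.
So the minimum punishment length is K = 5.

5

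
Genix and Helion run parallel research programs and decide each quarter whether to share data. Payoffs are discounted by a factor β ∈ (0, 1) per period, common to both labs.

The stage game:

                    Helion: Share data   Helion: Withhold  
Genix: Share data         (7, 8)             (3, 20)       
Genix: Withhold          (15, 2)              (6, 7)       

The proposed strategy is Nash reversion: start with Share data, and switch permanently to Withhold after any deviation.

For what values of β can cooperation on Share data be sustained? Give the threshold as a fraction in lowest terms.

12/13

Genix's threshold: (15−7)/(15−6) = 8/9.
Helion's threshold: (20−8)/(20−7) = 12/13.
8/9 < 12/13, so Helion binds and β* = 12/13.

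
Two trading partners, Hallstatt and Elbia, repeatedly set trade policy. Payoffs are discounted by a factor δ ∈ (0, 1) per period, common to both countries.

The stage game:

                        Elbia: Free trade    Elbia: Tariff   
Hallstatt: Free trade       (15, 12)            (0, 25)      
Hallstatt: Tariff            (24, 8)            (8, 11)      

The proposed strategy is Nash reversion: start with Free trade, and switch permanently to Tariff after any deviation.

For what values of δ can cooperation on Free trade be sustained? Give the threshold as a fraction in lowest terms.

13/14

Hallstatt: cooperation gives 15 each period; deviation gives 24 once then 8 forever.
  15/(1−δ) ≥ 24 + 8δ/(1−δ) ⇒ δ ≥ 9/16.
Elbia: cooperation gives 12 each period; deviation gives 25 once then 11 forever.
  δ ≥ 13/14.
Both must hold, so the binding constraint is Elbia's: δ ≥ 13/14.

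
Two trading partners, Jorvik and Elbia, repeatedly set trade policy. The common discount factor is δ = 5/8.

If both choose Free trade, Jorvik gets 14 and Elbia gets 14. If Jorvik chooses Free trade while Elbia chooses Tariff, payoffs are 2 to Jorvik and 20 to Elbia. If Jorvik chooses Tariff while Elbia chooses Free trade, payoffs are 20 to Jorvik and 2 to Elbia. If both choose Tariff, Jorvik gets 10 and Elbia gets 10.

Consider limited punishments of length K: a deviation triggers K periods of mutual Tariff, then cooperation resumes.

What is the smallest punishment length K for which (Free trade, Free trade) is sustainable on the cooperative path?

5

Need Σ_{k=1}^{K} δ^k ≥ (20−14)/(14−10) = 1.5000 at δ = 5/8.
At K = 4 the sum is 1.4124 < 1.5000; at K = 5 it is 1.5077 ≥ 1.5000.
So the minimum punishment length is K = 5.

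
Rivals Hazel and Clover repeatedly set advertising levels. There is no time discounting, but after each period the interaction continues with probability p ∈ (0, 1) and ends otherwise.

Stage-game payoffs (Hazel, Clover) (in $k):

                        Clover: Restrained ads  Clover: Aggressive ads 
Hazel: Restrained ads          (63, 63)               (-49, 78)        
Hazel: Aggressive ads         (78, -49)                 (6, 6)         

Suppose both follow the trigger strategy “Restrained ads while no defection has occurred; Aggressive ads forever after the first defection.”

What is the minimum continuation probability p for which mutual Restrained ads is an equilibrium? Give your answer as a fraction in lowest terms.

5/24

With no time discounting, the continuation probability p plays the role of the discount factor.
Grim-trigger IC: 63/(1−p) ≥ 78 + 6p/(1−p) ⇒ p ≥ (78−63)/(78−6) = 5/24.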